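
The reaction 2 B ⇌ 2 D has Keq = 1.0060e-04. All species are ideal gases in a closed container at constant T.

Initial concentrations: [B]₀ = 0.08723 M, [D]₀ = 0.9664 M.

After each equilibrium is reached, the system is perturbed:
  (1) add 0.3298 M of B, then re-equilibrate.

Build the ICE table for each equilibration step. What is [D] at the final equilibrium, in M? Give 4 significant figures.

[D]_eq = 0.01374 M

Q₀ = 122.7 vs Keq = 1.0060e-04 ⇒ Q>K, reverse
Step 1:
                  B         D
  I         0.08723    0.9664
  C          0.9559   -0.9559
  E           1.043   0.01046
  solve Keq expr → x = -0.478; check Q = 1.0060e-04
Then add 0.3298 M of B.
Step 2:
                  B         D
  I           1.373   0.01046
  C       -0.003275  0.003275
  E            1.37   0.01374
  solve Keq expr → x = 0.001638; check Q = 1.0060e-04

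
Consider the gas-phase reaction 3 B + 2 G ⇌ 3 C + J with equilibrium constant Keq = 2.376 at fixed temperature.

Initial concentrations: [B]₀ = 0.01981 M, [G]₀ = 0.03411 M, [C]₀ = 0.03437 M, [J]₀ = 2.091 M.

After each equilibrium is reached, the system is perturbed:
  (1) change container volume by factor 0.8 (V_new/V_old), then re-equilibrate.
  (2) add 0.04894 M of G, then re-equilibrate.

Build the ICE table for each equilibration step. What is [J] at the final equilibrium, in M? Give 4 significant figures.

[J]_eq = 2.604 M

Q₀ = 9386 vs Keq = 2.376 ⇒ Q>K, reverse
Step 1:
                  B         G         C         J
  Initial   0.01981   0.03411   0.03437     2.091
  Change    0.02745    0.0183  -0.02745 -0.009151
  Equil     0.04726   0.05241  0.006917     2.082
  solve Keq expr → x = -0.009151; check Q = 2.376
Then change container volume by factor 0.8 (V_new/V_old).
Step 2:
                  B         G         C         J
  Initial   0.05908   0.06551  0.008647     2.602
  Change  -5.4695e-04 -3.6463e-04 5.4695e-04 1.8232e-04
  Equil     0.05853   0.06515  0.009194     2.602
  solve Keq expr → x = 1.8232e-04; check Q = 2.376
Then add 0.04894 M of G.
Step 3:
                  B         G         C         J
  Initial   0.05853    0.1141  0.009194     2.602
  Change  -0.003258 -0.002172  0.003258  0.001086
  Equil     0.05527    0.1119   0.01245     2.604
  solve Keq expr → x = 0.001086; check Q = 2.376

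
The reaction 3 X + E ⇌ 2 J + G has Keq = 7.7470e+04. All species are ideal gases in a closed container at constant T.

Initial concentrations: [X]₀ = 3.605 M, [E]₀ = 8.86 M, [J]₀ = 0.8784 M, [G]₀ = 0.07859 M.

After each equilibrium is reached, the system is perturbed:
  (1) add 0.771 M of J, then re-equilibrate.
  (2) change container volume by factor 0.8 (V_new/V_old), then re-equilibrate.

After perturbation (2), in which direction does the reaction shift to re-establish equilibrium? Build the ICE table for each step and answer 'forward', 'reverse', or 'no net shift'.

Q₀ = 1.4608e-04 vs Keq = 7.7470e+04 ⇒ Q<K, forward
Step 1:
                   X          E          J          G
  init         3.605       8.86     0.8784    0.07859
  Δ           -3.577     -1.192      2.384      1.192
  eq         0.02835      7.668      3.263      1.271
  solve Keq expr → x = 1.192; check Q = 7.7470e+04
Then add 0.771 M of J.
Step 2:
                   X          E          J          G
  init       0.02835      7.668      4.034      1.271
  Δ         0.004276   0.001425  -0.002851  -0.001425
  eq         0.03262      7.669      4.031      1.269
  solve Keq expr → x = -0.001425; check Q = 7.7470e+04
Then change container volume by factor 0.8 (V_new/V_old).
Step 3:
                   X          E          J          G
  init       0.04078      9.587      5.039      1.587
  Δ        -0.002904 -9.6812e-04   0.001936 9.6812e-04
  eq         0.03787      9.586      5.041      1.588
  solve Keq expr → x = 9.6812e-04; check Q = 7.7470e+04

Direction: forward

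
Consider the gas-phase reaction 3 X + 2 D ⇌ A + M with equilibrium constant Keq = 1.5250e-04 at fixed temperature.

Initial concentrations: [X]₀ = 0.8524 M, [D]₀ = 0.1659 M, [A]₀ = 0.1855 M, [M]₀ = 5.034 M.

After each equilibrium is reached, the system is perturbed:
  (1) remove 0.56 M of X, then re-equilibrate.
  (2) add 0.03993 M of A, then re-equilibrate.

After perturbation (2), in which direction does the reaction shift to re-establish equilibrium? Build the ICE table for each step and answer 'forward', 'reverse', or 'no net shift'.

Q₀ = 54.78 vs Keq = 1.5250e-04 ⇒ Q>K, reverse
Step 1:
                  X         D         A         M
  Initial    0.8524    0.1659    0.1855     5.034
  Change     0.5564    0.3709   -0.1855   -0.1855
  Equil       1.409    0.5368 2.5348e-05     4.849
  solve Keq expr → x = -0.1855; check Q = 1.5250e-04
Then remove 0.56 M of X.
Step 2:
                  X         D         A         M
  Initial    0.8488    0.5368 2.5348e-05     4.849
  Change  5.9405e-05 3.9603e-05 -1.9802e-05 -1.9802e-05
  Equil      0.8489    0.5369 5.5459e-06     4.849
  solve Keq expr → x = -1.9802e-05; check Q = 1.5250e-04
Then add 0.03993 M of A.
Step 3:
                  X         D         A         M
  Initial    0.8489    0.5369   0.03994     4.849
  Change     0.1198   0.07985  -0.03992  -0.03992
  Equil      0.9687    0.6167 1.0964e-05     4.809
  solve Keq expr → x = -0.03992; check Q = 1.5250e-04

Direction: reverse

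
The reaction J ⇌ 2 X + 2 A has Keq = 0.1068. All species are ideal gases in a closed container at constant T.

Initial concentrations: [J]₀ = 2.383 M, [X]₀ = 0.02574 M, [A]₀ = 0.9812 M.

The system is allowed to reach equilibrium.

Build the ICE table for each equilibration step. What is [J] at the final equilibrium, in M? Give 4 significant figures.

[J]_eq = 2.212 M

Q₀ = 2.6768e-04 vs Keq = 0.1068 ⇒ Q<K, forward
Step 1:
                   J          X          A
  Initial      2.383    0.02574     0.9812
  Change     -0.1708     0.3417     0.3417
  Equil        2.212     0.3674      1.323
  solve Keq expr → x = 0.1708; check Q = 0.1068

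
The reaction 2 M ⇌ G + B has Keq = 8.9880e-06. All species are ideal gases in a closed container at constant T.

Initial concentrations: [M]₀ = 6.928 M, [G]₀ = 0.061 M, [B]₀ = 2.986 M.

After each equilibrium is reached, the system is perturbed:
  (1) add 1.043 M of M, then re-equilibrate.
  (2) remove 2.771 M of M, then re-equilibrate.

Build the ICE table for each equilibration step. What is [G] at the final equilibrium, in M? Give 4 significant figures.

Q₀ = 0.003795 vs Keq = 8.9880e-06 ⇒ Q>K, reverse
Step 1:
                   M          G          B
  I            6.928      0.061      2.986
  C           0.1217   -0.06085   -0.06085
  E             7.05 1.5271e-04      2.925
  solve Keq expr → x = -0.06085; check Q = 8.9880e-06
Then add 1.043 M of M.
Step 2:
                   M          G          B
  I            8.093 1.5271e-04      2.925
  C       -9.7040e-05 4.8520e-05 4.8520e-05
  E            8.093 2.0123e-04      2.925
  solve Keq expr → x = 4.8520e-05; check Q = 8.9880e-06
Then remove 2.771 M of M.
Step 3:
                   M          G          B
  I            5.322 2.0123e-04      2.925
  C       2.2840e-04 -1.1420e-04 -1.1420e-04
  E            5.322 8.7025e-05      2.925
  solve Keq expr → x = -1.1420e-04; check Q = 8.9880e-06

[G]_eq = 8.7025e-05 M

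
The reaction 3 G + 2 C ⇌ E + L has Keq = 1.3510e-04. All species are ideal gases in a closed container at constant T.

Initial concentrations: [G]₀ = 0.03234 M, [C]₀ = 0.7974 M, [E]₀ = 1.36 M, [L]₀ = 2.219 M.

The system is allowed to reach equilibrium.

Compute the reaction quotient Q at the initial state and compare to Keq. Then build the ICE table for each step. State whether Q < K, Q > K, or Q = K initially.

Q₀ = 1.4032e+05; Q > K (proceeds reverse)

Q₀ = 1.4032e+05 vs Keq = 1.3510e-04 ⇒ Q>K, reverse
Step 1:
                  G         C         E         L
  I         0.03234    0.7974      1.36     2.219
  C            3.81      2.54     -1.27     -1.27
  E           3.842     3.337   0.08996     0.949
  solve Keq expr → x = -1.27; check Q = 1.3510e-04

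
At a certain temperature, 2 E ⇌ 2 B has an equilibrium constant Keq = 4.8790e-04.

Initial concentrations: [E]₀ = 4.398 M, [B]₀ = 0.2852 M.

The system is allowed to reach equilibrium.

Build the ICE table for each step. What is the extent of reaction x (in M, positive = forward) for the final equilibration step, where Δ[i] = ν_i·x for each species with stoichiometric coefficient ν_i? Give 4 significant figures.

Q₀ = 0.004205 vs Keq = 4.8790e-04 ⇒ Q>K, reverse
Step 1:
                    E           B
  I             4.398      0.2852
  C             0.184      -0.184
  E             4.582      0.1012
  solve Keq expr → x = -0.092; check Q = 4.8790e-04

x = -0.092 M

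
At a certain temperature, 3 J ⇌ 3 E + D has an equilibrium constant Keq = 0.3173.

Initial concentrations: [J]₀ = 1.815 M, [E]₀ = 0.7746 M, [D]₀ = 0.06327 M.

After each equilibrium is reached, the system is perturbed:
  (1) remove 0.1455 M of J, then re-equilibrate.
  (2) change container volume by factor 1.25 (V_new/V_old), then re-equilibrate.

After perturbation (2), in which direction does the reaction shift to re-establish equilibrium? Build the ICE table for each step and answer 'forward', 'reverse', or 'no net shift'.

Direction: forward

Q₀ = 0.004918 vs Keq = 0.3173 ⇒ Q<K, forward
Step 1:
                  J         E         D
  I           1.815    0.7746   0.06327
  C         -0.5691    0.5691    0.1897
  E           1.246     1.344     0.253
  solve Keq expr → x = 0.1897; check Q = 0.3173
Then remove 0.1455 M of J.
Step 2:
                  J         E         D
  I             1.1     1.344     0.253
  C         0.05903  -0.05903  -0.01968
  E           1.159     1.285    0.2333
  solve Keq expr → x = -0.01968; check Q = 0.3173
Then change container volume by factor 1.25 (V_new/V_old).
Step 3:
                  J         E         D
  I          0.9276     1.028    0.1866
  C        -0.02822   0.02822  0.009407
  E          0.8993     1.056     0.196
  solve Keq expr → x = 0.009407; check Q = 0.3173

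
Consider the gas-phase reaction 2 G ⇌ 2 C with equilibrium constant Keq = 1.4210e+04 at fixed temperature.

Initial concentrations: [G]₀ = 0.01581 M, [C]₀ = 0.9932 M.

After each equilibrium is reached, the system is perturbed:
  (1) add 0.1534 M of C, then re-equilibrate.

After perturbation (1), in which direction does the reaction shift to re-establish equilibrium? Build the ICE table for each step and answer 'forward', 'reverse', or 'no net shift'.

Direction: reverse

Q₀ = 3946 vs Keq = 1.4210e+04 ⇒ Q<K, forward
Step 1:
                    G           C
  I           0.01581      0.9932
  C         -0.007416    0.007416
  E          0.008394       1.001
  solve Keq expr → x = 0.003708; check Q = 1.4210e+04
Then add 0.1534 M of C.
Step 2:
                    G           C
  I          0.008394       1.154
  C          0.001276   -0.001276
  E           0.00967       1.153
  solve Keq expr → x = -6.3807e-04; check Q = 1.4210e+04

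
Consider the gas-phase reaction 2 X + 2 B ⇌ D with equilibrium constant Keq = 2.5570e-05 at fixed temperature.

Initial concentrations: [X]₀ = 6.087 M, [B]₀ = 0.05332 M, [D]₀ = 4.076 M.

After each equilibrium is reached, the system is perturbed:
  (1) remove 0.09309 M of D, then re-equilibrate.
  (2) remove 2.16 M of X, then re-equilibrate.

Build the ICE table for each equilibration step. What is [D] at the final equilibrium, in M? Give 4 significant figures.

Q₀ = 38.69 vs Keq = 2.5570e-05 ⇒ Q>K, reverse
Step 1:
                    X           B           D
  I             6.087     0.05332       4.076
  C             7.593       7.593      -3.796
  E             13.68       7.646      0.2797
  solve Keq expr → x = -3.796; check Q = 2.5570e-05
Then remove 0.09309 M of D.
Step 2:
                    X           B           D
  I             13.68       7.646      0.1866
  C           -0.1522     -0.1522     0.07612
  E             13.53       7.494      0.2627
  solve Keq expr → x = 0.07612; check Q = 2.5570e-05
Then remove 2.16 M of X.
Step 3:
                    X           B           D
  I             11.37       7.494      0.2627
  C            0.1322      0.1322    -0.06611
  E              11.5       7.626      0.1966
  solve Keq expr → x = -0.06611; check Q = 2.5570e-05

[D]_eq = 0.1966 M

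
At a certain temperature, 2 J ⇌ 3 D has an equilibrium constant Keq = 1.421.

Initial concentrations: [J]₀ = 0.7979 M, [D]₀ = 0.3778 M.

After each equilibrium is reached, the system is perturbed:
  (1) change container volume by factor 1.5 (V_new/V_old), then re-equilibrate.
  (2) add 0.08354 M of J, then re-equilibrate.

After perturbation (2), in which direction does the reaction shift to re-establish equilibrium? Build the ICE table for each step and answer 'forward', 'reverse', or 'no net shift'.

Q₀ = 0.0847 vs Keq = 1.421 ⇒ Q<K, forward
Step 1:
                    J           D
  init         0.7979      0.3778
  Δ             -0.25       0.375
  eq           0.5479      0.7528
  solve Keq expr → x = 0.125; check Q = 1.421
Then change container volume by factor 1.5 (V_new/V_old).
Step 2:
                    J           D
  init         0.3653      0.5019
  Δ          -0.02834     0.04251
  eq           0.3369      0.5444
  solve Keq expr → x = 0.01417; check Q = 1.421
Then add 0.08354 M of J.
Step 3:
                    J           D
  init         0.4205      0.5444
  Δ          -0.03445     0.05167
  eq            0.386       0.596
  solve Keq expr → x = 0.01722; check Q = 1.421

Direction: forward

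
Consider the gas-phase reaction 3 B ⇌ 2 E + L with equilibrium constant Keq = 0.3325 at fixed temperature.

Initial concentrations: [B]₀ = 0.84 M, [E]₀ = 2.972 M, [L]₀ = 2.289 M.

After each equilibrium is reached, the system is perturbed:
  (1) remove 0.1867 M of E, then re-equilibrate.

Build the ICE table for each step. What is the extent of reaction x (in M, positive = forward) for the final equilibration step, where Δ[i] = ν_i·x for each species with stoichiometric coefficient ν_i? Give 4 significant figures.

x = 0.03309 M

Q₀ = 34.11 vs Keq = 0.3325 ⇒ Q>K, reverse
Step 1:
                  B         E         L
  I            0.84     2.972     2.289
  C           1.732    -1.154   -0.5772
  E           2.572     1.818     1.712
  solve Keq expr → x = -0.5772; check Q = 0.3325
Then remove 0.1867 M of E.
Step 2:
                  B         E         L
  I           2.572     1.631     1.712
  C        -0.09926   0.06617   0.03309
  E           2.472     1.697     1.745
  solve Keq expr → x = 0.03309; check Q = 0.3325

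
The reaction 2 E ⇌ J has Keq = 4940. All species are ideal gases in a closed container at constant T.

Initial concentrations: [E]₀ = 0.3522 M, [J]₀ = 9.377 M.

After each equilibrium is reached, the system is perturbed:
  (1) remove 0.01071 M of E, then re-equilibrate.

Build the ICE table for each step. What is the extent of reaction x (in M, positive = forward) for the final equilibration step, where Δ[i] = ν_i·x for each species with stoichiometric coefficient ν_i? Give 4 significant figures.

x = -0.005349 M

Q₀ = 75.59 vs Keq = 4940 ⇒ Q<K, forward
Step 1:
                   E          J
  I           0.3522      9.377
  C          -0.3083     0.1541
  E          0.04392      9.531
  solve Keq expr → x = 0.1541; check Q = 4940
Then remove 0.01071 M of E.
Step 2:
                   E          J
  I          0.03321      9.531
  C           0.0107  -0.005349
  E          0.04391      9.526
  solve Keq expr → x = -0.005349; check Q = 4940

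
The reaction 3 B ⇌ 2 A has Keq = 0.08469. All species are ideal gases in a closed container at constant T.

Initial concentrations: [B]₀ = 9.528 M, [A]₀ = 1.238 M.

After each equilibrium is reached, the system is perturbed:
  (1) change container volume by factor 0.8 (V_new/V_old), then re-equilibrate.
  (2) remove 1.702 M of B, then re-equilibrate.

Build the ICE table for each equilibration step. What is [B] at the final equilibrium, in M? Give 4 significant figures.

[B]_eq = 6.044 M

Q₀ = 0.001772 vs Keq = 0.08469 ⇒ Q<K, forward
Step 1:
                    B           A
  Initial       9.528       1.238
  Change       -3.928       2.619
  Equil           5.6       3.857
  solve Keq expr → x = 1.309; check Q = 0.08469
Then change container volume by factor 0.8 (V_new/V_old).
Step 2:
                    B           A
  Initial           7       4.821
  Change      -0.3146      0.2098
  Equil         6.685       5.031
  solve Keq expr → x = 0.1049; check Q = 0.08469
Then remove 1.702 M of B.
Step 3:
                    B           A
  Initial       4.983       5.031
  Change         1.06     -0.7068
  Equil         6.044       4.324
  solve Keq expr → x = -0.3534; check Q = 0.08469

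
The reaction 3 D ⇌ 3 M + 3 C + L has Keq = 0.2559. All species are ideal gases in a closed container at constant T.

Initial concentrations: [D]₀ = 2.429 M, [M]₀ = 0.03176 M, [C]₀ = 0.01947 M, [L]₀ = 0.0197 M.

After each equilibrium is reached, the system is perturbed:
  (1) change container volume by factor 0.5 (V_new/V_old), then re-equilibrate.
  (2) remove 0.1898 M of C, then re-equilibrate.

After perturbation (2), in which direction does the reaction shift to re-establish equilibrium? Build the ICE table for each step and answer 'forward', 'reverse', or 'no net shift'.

Direction: forward

Q₀ = 3.2503e-13 vs Keq = 0.2559 ⇒ Q<K, forward
Step 1:
                    D           M           C           L
  init          2.429     0.03176     0.01947      0.0197
  Δ            -1.068       1.068       1.068      0.3561
  eq            1.361         1.1       1.088      0.3758
  solve Keq expr → x = 0.3561; check Q = 0.2559
Then change container volume by factor 0.5 (V_new/V_old).
Step 2:
                    D           M           C           L
  init          2.721         2.2       2.176      0.7517
  Δ            0.5891     -0.5891     -0.5891     -0.1964
  eq             3.31       1.611       1.587      0.5553
  solve Keq expr → x = -0.1964; check Q = 0.2559
Then remove 0.1898 M of C.
Step 3:
                    D           M           C           L
  init           3.31       1.611       1.397      0.5553
  Δ           -0.0705      0.0705      0.0705      0.0235
  eq             3.24       1.682       1.467      0.5788
  solve Keq expr → x = 0.0235; check Q = 0.2559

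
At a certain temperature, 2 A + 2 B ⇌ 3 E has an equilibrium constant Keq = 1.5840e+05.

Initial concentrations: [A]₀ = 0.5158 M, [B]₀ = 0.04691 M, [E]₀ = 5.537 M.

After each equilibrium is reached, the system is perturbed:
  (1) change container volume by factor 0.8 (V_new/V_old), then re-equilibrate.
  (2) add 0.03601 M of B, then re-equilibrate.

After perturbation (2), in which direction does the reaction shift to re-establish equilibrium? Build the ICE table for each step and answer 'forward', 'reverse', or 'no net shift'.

Direction: forward

Q₀ = 2.8995e+05 vs Keq = 1.5840e+05 ⇒ Q>K, reverse
Step 1:
                    A           B           E
  I            0.5158     0.04691       5.537
  C           0.01446     0.01446     -0.0217
  E            0.5303     0.06137       5.515
  solve Keq expr → x = -0.007232; check Q = 1.5840e+05
Then change container volume by factor 0.8 (V_new/V_old).
Step 2:
                    A           B           E
  I            0.6628     0.07672       6.894
  C         -0.007185   -0.007185     0.01078
  E            0.6556     0.06953       6.905
  solve Keq expr → x = 0.003592; check Q = 1.5840e+05
Then add 0.03601 M of B.
Step 3:
                    A           B           E
  I            0.6556      0.1055       6.905
  C          -0.03172    -0.03172     0.04758
  E            0.6239     0.07382       6.952
  solve Keq expr → x = 0.01586; check Q = 1.5840e+05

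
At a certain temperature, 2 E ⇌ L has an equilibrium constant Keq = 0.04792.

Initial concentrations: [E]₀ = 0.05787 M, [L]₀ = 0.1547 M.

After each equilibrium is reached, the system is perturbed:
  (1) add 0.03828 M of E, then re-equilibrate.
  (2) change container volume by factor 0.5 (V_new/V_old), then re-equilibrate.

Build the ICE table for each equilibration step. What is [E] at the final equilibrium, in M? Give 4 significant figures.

Q₀ = 46.19 vs Keq = 0.04792 ⇒ Q>K, reverse
Step 1:
                   E          L
  init       0.05787     0.1547
  Δ           0.2973    -0.1487
  eq          0.3552   0.006045
  solve Keq expr → x = -0.1487; check Q = 0.04792
Then add 0.03828 M of E.
Step 2:
                   E          L
  init        0.3935   0.006045
  Δ        -0.002555   0.001277
  eq          0.3909   0.007322
  solve Keq expr → x = 0.001277; check Q = 0.04792
Then change container volume by factor 0.5 (V_new/V_old).
Step 3:
                   E          L
  init        0.7818    0.01464
  Δ         -0.02553    0.01276
  eq          0.7563    0.02741
  solve Keq expr → x = 0.01276; check Q = 0.04792

[E]_eq = 0.7563 M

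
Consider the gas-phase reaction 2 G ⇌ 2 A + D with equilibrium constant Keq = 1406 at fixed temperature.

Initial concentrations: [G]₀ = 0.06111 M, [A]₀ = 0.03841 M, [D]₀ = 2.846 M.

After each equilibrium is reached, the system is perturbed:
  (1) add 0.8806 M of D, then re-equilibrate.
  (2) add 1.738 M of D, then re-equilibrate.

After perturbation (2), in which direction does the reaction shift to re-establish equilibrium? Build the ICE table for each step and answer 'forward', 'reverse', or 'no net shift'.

Direction: reverse

Q₀ = 1.124 vs Keq = 1406 ⇒ Q<K, forward
Step 1:
                    G           A           D
  Initial     0.06111     0.03841       2.846
  Change      -0.0568      0.0568      0.0284
  Equil      0.004305     0.09521       2.874
  solve Keq expr → x = 0.0284; check Q = 1406
Then add 0.8806 M of D.
Step 2:
                    G           A           D
  Initial    0.004305     0.09521       3.755
  Change   5.8504e-04 -5.8504e-04 -2.9252e-04
  Equil       0.00489     0.09463       3.755
  solve Keq expr → x = -2.9252e-04; check Q = 1406
Then add 1.738 M of D.
Step 3:
                    G           A           D
  Initial     0.00489     0.09463       5.493
  Change   9.6397e-04 -9.6397e-04 -4.8199e-04
  Equil      0.005854     0.09367       5.492
  solve Keq expr → x = -4.8199e-04; check Q = 1406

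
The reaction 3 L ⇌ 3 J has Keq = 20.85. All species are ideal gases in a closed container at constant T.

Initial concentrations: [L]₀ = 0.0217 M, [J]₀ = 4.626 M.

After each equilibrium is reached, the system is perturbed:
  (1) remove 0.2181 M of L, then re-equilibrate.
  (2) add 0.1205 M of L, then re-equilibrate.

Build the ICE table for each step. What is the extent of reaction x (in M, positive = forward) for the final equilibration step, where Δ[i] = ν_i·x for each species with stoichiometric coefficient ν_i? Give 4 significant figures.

x = 0.02946 M

Q₀ = 9.6881e+06 vs Keq = 20.85 ⇒ Q>K, reverse
Step 1:
                  L         J
  I          0.0217     4.626
  C           1.217    -1.217
  E           1.239     3.409
  solve Keq expr → x = -0.4056; check Q = 20.85
Then remove 0.2181 M of L.
Step 2:
                  L         J
  I           1.021     3.409
  C            0.16     -0.16
  E            1.18     3.249
  solve Keq expr → x = -0.05333; check Q = 20.85
Then add 0.1205 M of L.
Step 3:
                  L         J
  I           1.301     3.249
  C        -0.08839   0.08839
  E           1.213     3.337
  solve Keq expr → x = 0.02946; check Q = 20.85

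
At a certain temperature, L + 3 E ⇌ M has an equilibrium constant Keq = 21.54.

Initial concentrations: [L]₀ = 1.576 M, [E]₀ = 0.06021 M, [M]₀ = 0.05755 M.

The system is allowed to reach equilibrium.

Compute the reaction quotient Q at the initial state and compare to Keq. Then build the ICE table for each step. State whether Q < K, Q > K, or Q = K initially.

Q₀ = 167.3 vs Keq = 21.54 ⇒ Q>K, reverse
Step 1:
                  L         E         M
  init        1.576   0.06021   0.05755
  Δ         0.01559   0.04676  -0.01559
  eq          1.592     0.107   0.04196
  solve Keq expr → x = -0.01559; check Q = 21.54

Q₀ = 167.3; Q > K (proceeds reverse)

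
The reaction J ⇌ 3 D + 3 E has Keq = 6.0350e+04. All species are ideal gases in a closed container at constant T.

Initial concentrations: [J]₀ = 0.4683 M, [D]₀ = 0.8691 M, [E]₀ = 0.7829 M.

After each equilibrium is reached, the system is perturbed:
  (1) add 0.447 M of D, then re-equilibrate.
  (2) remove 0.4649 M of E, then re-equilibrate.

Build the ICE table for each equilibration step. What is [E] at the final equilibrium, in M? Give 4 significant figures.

[E]_eq = 1.718 M

Q₀ = 0.6727 vs Keq = 6.0350e+04 ⇒ Q<K, forward
Step 1:
                  J         D         E
  init       0.4683    0.8691    0.7829
  Δ         -0.4663     1.399     1.399
  eq       0.002008     2.268     2.182
  solve Keq expr → x = 0.4663; check Q = 6.0350e+04
Then add 0.447 M of D.
Step 2:
                  J         D         E
  init     0.002008     2.715     2.182
  Δ        0.001401 -0.004202 -0.004202
  eq       0.003408     2.711     2.178
  solve Keq expr → x = -0.001401; check Q = 6.0350e+04
Then remove 0.4649 M of E.
Step 3:
                  J         D         E
  init     0.003408     2.711     1.713
  Δ       -0.001725  0.005176  0.005176
  eq       0.001683     2.716     1.718
  solve Keq expr → x = 0.001725; check Q = 6.0350e+04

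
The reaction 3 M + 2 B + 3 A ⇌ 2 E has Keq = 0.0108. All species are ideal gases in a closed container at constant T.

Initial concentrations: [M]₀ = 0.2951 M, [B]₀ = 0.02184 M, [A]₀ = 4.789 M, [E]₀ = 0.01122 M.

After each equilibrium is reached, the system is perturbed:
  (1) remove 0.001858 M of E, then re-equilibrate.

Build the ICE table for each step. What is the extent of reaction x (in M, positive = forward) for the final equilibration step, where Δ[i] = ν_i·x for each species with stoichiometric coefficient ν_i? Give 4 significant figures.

x = 7.6067e-04 M

Q₀ = 0.09351 vs Keq = 0.0108 ⇒ Q>K, reverse
Step 1:
                   M          B          A          E
  Initial     0.2951    0.02184      4.789    0.01122
  Change    0.009148   0.006099   0.009148  -0.006099
  Equil       0.3042    0.02794      4.798   0.005121
  solve Keq expr → x = -0.003049; check Q = 0.0108
Then remove 0.001858 M of E.
Step 2:
                   M          B          A          E
  Initial     0.3042    0.02794      4.798   0.003263
  Change   -0.002282  -0.001521  -0.002282   0.001521
  Equil        0.302    0.02642      4.796   0.004785
  solve Keq expr → x = 7.6067e-04; check Q = 0.0108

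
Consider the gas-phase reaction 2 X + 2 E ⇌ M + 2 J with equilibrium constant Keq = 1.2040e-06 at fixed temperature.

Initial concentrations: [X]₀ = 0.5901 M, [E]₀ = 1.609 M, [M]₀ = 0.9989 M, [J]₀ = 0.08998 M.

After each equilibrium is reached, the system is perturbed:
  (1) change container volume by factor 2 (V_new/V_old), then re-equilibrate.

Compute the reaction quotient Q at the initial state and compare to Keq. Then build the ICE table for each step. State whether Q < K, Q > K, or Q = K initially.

Q₀ = 0.008971; Q > K (proceeds reverse)

Q₀ = 0.008971 vs Keq = 1.2040e-06 ⇒ Q>K, reverse
Step 1:
                  X         E         M         J
  I          0.5901     1.609    0.9989   0.08998
  C         0.08869   0.08869  -0.04434  -0.08869
  E          0.6788     1.698    0.9546  0.001294
  solve Keq expr → x = -0.04434; check Q = 1.2040e-06
Then change container volume by factor 2 (V_new/V_old).
Step 2:
                  X         E         M         J
  I          0.3394    0.8488    0.4773 6.4710e-04
  C       1.8913e-04 1.8913e-04 -9.4565e-05 -1.8913e-04
  E          0.3396     0.849    0.4772 4.5797e-04
  solve Keq expr → x = -9.4565e-05; check Q = 1.2040e-06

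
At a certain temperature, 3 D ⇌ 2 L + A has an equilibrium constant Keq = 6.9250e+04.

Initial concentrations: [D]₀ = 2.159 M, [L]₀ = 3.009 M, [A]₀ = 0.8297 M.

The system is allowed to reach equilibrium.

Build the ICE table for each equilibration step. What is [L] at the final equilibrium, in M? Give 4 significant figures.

Q₀ = 0.7465 vs Keq = 6.9250e+04 ⇒ Q<K, forward
Step 1:
                   D          L          A
  Initial      2.159      3.009     0.8297
  Change      -2.084      1.389     0.6946
  Equil      0.07523      4.398      1.524
  solve Keq expr → x = 0.6946; check Q = 6.9250e+04

[L]_eq = 4.398 M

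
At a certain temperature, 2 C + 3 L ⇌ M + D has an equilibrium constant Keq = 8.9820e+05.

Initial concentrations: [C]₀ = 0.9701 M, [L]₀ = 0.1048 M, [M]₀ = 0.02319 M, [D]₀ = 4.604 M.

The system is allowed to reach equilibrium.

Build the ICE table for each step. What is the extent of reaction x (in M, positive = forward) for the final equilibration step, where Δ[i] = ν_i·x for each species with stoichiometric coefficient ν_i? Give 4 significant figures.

Q₀ = 98.56 vs Keq = 8.9820e+05 ⇒ Q<K, forward
Step 1:
                    C           L           M           D
  init         0.9701      0.1048     0.02319       4.604
  Δ          -0.06516    -0.09774     0.03258     0.03258
  eq           0.9049    0.007058     0.05577       4.637
  solve Keq expr → x = 0.03258; check Q = 8.9820e+05

x = 0.03258 M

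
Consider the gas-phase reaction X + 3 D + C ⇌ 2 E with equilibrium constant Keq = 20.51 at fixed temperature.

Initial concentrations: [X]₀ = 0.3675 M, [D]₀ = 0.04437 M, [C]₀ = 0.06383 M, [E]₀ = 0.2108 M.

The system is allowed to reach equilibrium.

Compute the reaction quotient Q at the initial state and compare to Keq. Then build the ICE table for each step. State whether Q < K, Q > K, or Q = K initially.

Q₀ = 2.1687e+04 vs Keq = 20.51 ⇒ Q>K, reverse
Step 1:
                  X         D         C         E
  init       0.3675   0.04437   0.06383    0.2108
  Δ         0.05577    0.1673   0.05577   -0.1115
  eq         0.4233    0.2117    0.1196   0.09925
  solve Keq expr → x = -0.05577; check Q = 20.51

Q₀ = 2.1687e+04; Q > K (proceeds reverse)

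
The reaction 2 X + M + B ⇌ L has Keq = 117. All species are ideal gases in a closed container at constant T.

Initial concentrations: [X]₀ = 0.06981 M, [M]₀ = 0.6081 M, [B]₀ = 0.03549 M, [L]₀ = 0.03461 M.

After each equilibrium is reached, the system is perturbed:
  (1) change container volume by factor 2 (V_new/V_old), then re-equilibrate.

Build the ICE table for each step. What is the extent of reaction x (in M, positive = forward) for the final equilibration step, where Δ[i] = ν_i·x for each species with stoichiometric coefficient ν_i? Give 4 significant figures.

Q₀ = 329.1 vs Keq = 117 ⇒ Q>K, reverse
Step 1:
                  X         M         B         L
  init      0.06981    0.6081   0.03549   0.03461
  Δ         0.01862  0.009308  0.009308 -0.009308
  eq        0.08843    0.6174    0.0448    0.0253
  solve Keq expr → x = -0.009308; check Q = 117
Then change container volume by factor 2 (V_new/V_old).
Step 2:
                  X         M         B         L
  init      0.04421    0.3087    0.0224   0.01265
  Δ          0.0168  0.008398  0.008398 -0.008398
  eq        0.06101    0.3171    0.0308  0.004253
  solve Keq expr → x = -0.008398; check Q = 117

x = -0.008398 M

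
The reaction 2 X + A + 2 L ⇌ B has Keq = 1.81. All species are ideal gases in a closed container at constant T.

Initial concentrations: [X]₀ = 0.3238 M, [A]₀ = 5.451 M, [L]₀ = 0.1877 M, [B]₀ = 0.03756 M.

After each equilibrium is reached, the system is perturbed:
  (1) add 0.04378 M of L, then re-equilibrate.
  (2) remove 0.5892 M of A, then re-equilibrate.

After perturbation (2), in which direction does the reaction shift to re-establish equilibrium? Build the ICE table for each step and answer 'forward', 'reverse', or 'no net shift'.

Q₀ = 1.865 vs Keq = 1.81 ⇒ Q>K, reverse
Step 1:
                    X           A           L           B
  Initial      0.3238       5.451      0.1877     0.03756
  Change   9.9507e-04  4.9753e-04  9.9507e-04 -4.9753e-04
  Equil        0.3248       5.451      0.1887     0.03706
  solve Keq expr → x = -4.9753e-04; check Q = 1.81
Then add 0.04378 M of L.
Step 2:
                    X           A           L           B
  Initial      0.3248       5.451      0.2325     0.03706
  Change     -0.01514   -0.007568    -0.01514    0.007568
  Equil        0.3097       5.444      0.2173     0.04463
  solve Keq expr → x = 0.007568; check Q = 1.81
Then remove 0.5892 M of A.
Step 3:
                    X           A           L           B
  Initial      0.3097       4.855      0.2173     0.04463
  Change     0.004225    0.002113    0.004225   -0.002113
  Equil        0.3139       4.857      0.2216     0.04252
  solve Keq expr → x = -0.002113; check Q = 1.81

Direction: reverse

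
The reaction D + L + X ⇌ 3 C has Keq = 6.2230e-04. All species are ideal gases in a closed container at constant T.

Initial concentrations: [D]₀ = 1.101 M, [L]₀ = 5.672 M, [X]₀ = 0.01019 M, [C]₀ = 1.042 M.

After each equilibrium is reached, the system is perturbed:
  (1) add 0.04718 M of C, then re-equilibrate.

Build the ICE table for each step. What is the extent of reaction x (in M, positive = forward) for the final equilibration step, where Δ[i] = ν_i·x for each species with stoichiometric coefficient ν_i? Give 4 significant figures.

x = -0.01494 M

Q₀ = 17.78 vs Keq = 6.2230e-04 ⇒ Q>K, reverse
Step 1:
                   D          L          X          C
  init         1.101      5.672    0.01019      1.042
  Δ           0.3078     0.3078     0.3078    -0.9234
  eq           1.409       5.98      0.318     0.1186
  solve Keq expr → x = -0.3078; check Q = 6.2230e-04
Then add 0.04718 M of C.
Step 2:
                   D          L          X          C
  init         1.409       5.98      0.318     0.1658
  Δ          0.01494    0.01494    0.01494   -0.04483
  eq           1.424      5.995     0.3329     0.1209
  solve Keq expr → x = -0.01494; check Q = 6.2230e-04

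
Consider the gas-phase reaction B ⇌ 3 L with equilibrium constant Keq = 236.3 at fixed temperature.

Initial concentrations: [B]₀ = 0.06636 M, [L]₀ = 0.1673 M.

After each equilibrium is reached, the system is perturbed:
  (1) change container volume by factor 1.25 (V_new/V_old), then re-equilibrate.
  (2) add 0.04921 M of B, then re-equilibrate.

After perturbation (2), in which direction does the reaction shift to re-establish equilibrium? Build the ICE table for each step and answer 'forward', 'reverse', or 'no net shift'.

Direction: forward

Q₀ = 0.07056 vs Keq = 236.3 ⇒ Q<K, forward
Step 1:
                   B          L
  I          0.06636     0.1673
  C         -0.06615     0.1985
  E       2.0707e-04     0.3658
  solve Keq expr → x = 0.06615; check Q = 236.3
Then change container volume by factor 1.25 (V_new/V_old).
Step 2:
                   B          L
  I       1.6566e-04     0.2926
  C       -5.9443e-05 1.7833e-04
  E       1.0621e-04     0.2928
  solve Keq expr → x = 5.9443e-05; check Q = 236.3
Then add 0.04921 M of B.
Step 3:
                   B          L
  I          0.04932     0.2928
  C         -0.04896     0.1469
  E       3.5964e-04     0.4397
  solve Keq expr → x = 0.04896; check Q = 236.3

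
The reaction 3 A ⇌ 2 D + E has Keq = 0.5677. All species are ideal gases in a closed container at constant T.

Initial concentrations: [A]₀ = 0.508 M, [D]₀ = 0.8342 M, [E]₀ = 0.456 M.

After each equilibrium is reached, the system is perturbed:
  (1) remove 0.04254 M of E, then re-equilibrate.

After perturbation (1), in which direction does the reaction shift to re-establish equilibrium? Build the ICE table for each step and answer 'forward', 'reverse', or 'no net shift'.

Direction: forward

Q₀ = 2.421 vs Keq = 0.5677 ⇒ Q>K, reverse
Step 1:
                    A           D           E
  init          0.508      0.8342       0.456
  Δ            0.1926     -0.1284    -0.06419
  eq           0.7006      0.7058      0.3918
  solve Keq expr → x = -0.06419; check Q = 0.5677
Then remove 0.04254 M of E.
Step 2:
                    A           D           E
  init         0.7006      0.7058      0.3493
  Δ          -0.01607     0.01071    0.005355
  eq           0.6845      0.7165      0.3546
  solve Keq expr → x = 0.005355; check Q = 0.5677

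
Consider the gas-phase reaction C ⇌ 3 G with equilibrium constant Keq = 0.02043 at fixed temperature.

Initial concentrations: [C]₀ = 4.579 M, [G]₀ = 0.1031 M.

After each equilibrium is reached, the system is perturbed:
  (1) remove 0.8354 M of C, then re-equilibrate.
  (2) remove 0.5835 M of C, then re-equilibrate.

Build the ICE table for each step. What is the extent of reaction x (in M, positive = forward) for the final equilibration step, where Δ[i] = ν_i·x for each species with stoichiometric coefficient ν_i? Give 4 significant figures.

x = -0.007821 M

Q₀ = 2.3933e-04 vs Keq = 0.02043 ⇒ Q<K, forward
Step 1:
                  C         G
  Initial     4.579    0.1031
  Change    -0.1157     0.347
  Equil       4.463    0.4501
  solve Keq expr → x = 0.1157; check Q = 0.02043
Then remove 0.8354 M of C.
Step 2:
                  C         G
  Initial     3.628    0.4501
  Change   0.009887  -0.02966
  Equil       3.638    0.4204
  solve Keq expr → x = -0.009887; check Q = 0.02043
Then remove 0.5835 M of C.
Step 3:
                  C         G
  Initial     3.054    0.4204
  Change   0.007821  -0.02346
  Equil       3.062     0.397
  solve Keq expr → x = -0.007821; check Q = 0.02043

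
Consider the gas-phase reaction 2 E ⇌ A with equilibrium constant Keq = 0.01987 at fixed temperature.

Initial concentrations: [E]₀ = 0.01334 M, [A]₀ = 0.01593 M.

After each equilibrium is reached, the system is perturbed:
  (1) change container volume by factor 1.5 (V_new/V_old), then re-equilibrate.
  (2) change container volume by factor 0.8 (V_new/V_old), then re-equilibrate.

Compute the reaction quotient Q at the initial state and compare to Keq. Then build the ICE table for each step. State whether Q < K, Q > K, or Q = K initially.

Q₀ = 89.52 vs Keq = 0.01987 ⇒ Q>K, reverse
Step 1:
                    E           A
  Initial     0.01334     0.01593
  Change      0.03178    -0.01589
  Equil       0.04512  4.0450e-05
  solve Keq expr → x = -0.01589; check Q = 0.01987
Then change container volume by factor 1.5 (V_new/V_old).
Step 2:
                    E           A
  Initial     0.03008  2.6967e-05
  Change   1.7935e-05 -8.9674e-06
  Equil        0.0301  1.7999e-05
  solve Keq expr → x = -8.9674e-06; check Q = 0.01987
Then change container volume by factor 0.8 (V_new/V_old).
Step 3:
                    E           A
  Initial     0.03762  2.2499e-05
  Change  -1.1216e-05  5.6080e-06
  Equil       0.03761  2.8107e-05
  solve Keq expr → x = 5.6080e-06; check Q = 0.01987

Q₀ = 89.52; Q > K (proceeds reverse)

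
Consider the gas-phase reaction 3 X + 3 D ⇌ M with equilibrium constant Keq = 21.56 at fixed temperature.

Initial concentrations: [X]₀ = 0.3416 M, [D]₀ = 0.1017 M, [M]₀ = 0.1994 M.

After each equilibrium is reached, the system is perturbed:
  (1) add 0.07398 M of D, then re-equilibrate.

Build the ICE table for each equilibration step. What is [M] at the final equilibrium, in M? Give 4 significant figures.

Q₀ = 4756 vs Keq = 21.56 ⇒ Q>K, reverse
Step 1:
                    X           D           M
  init         0.3416      0.1017      0.1994
  Δ            0.2195      0.2195    -0.07317
  eq           0.5611      0.3212      0.1262
  solve Keq expr → x = -0.07317; check Q = 21.56
Then add 0.07398 M of D.
Step 2:
                    X           D           M
  init         0.5611      0.3952      0.1262
  Δ          -0.03876    -0.03876     0.01292
  eq           0.5224      0.3564      0.1391
  solve Keq expr → x = 0.01292; check Q = 21.56

[M]_eq = 0.1391 M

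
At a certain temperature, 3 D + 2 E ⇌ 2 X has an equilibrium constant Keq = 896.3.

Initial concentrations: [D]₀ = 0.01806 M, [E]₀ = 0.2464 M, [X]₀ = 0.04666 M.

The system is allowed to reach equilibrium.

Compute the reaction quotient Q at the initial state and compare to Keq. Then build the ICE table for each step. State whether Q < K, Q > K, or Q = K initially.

Q₀ = 6088; Q > K (proceeds reverse)

Q₀ = 6088 vs Keq = 896.3 ⇒ Q>K, reverse
Step 1:
                    D           E           X
  I           0.01806      0.2464     0.04666
  C           0.01162    0.007749   -0.007749
  E           0.02968      0.2541     0.03891
  solve Keq expr → x = -0.003874; check Q = 896.3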